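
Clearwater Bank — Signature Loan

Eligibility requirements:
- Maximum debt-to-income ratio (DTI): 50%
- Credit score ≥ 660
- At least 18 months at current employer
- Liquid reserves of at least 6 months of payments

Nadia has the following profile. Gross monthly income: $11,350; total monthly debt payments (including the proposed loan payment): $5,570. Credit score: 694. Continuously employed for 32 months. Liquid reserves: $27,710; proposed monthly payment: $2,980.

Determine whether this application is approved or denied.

Approved

Debt-to-income = 5,570/11,350 = 49.1% — meets 50% limit
Credit score 694 ≥ 660 (meets)
Employment 32 ≥ 18 months
Liquid reserves cover 27,710/2,980 = 9.3 months — ≥ 6 required
All criteria satisfied.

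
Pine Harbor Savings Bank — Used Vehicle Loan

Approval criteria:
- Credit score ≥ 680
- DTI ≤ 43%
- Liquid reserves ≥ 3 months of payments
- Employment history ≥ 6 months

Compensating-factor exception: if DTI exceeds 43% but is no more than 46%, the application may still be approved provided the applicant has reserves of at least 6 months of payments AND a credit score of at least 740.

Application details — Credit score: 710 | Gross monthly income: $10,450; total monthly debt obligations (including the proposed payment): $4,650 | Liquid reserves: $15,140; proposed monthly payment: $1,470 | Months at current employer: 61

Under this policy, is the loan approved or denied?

Denied

Credit score 710 ≥ 680 (meets base)
DTI: 4,650 ÷ 10,450 = 44.5%, over the 43% base limit.
Liquid reserves cover 15,140/1,470 = 10.3 months — ≥ 3 required
Employment 61 ≥ 6 months
44.5% falls in the override range (43%–46%), so the compensating-factor test applies.
Reserves 10.3 ≥ 6 months; credit score 710 < 740.
Override conditions not both satisfied; exception does not apply.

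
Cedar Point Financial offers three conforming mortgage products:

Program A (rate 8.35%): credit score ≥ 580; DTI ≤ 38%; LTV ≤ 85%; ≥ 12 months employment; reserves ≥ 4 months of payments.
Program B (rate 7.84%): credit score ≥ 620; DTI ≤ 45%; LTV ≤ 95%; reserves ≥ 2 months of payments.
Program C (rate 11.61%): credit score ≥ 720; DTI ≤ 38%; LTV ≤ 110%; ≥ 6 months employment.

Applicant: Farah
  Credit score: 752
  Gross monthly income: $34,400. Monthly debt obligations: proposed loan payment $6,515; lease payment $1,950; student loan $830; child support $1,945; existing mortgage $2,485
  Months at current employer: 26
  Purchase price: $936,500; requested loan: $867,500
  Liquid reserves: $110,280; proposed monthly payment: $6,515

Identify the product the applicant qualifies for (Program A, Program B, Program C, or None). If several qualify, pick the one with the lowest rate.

Total debts = (6,515 + 1,950 + 830 + 1,945 + 2,485) = 13,725; DTI = 13,725/34,400 = 39.9%.
LTV = 867,500/936,500 = 92.6%.
Reserves = 110,280/6,515 = 16.9 months.
Program A: score 752 ≥ 580; DTI 39.9% > 38%; LTV 92.6% > 85%; employment 26 ≥ 12 mo; reserves 16.9 ≥ 4 mo → does not qualify.
Program B: score 752 ≥ 620; DTI 39.9% ≤ 45%; LTV 92.6% ≤ 95%; reserves 16.9 ≥ 2 mo → qualifies.
Program C: score 752 ≥ 720; DTI 39.9% > 38%; LTV 92.6% ≤ 110%; employment 26 ≥ 6 mo → does not qualify.

Program B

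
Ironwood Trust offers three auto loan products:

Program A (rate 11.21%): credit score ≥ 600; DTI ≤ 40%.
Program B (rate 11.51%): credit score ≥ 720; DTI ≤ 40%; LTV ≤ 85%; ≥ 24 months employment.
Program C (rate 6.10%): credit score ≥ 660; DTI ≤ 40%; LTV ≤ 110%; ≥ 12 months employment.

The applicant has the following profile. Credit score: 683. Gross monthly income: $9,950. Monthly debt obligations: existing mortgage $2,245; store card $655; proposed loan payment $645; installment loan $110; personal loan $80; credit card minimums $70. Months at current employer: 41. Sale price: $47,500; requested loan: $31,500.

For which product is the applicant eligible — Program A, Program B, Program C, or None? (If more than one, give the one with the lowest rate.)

Program C

Total debts = (2,245 + 655 + 645 + 110 + 80 + 70) = 3,805; DTI = 3,805/9,950 = 38.2%.
LTV = 31,500/47,500 = 66.3%.
Program A: score 683 ≥ 600; DTI 38.2% ≤ 40% → qualifies.
Program B: score 683 < 720; DTI 38.2% ≤ 40%; LTV 66.3% ≤ 85%; employment 41 ≥ 24 mo → does not qualify.
Program C: score 683 ≥ 660; DTI 38.2% ≤ 40%; LTV 66.3% ≤ 110%; employment 41 ≥ 12 mo → qualifies.
Qualifying: Program A, Program C. Lowest rate is 6.10% → Program C.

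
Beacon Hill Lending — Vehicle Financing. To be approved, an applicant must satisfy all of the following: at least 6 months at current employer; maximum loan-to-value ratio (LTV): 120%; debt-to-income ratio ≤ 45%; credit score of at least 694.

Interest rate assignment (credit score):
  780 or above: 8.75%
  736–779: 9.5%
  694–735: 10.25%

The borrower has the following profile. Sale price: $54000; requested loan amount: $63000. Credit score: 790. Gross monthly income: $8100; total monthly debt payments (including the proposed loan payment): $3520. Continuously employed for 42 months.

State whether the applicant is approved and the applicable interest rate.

Credit score 790 ≥ 694 (meets minimum)
DTI: 3,520 ÷ 8,100 = 43.5%, within the 45% cap
Employment 42 ≥ 6 months
Loan-to-value = 63,000/54,000 = 116.7% — pass (120% max)
All requirements met. Score 790 falls in the 780 or above tier → 8.75%.

Approved at 8.75%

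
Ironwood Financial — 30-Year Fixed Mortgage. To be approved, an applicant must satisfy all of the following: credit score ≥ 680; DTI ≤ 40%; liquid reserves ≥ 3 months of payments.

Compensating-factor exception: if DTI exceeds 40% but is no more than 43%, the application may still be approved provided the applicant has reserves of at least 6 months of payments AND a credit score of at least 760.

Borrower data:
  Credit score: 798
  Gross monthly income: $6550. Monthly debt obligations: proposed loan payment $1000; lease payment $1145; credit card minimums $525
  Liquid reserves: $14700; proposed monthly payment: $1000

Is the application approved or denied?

Credit score 798 ≥ 680 (meets base)
Total debts = (1,000 + 1,145 + 525) = 2,670. DTI: 2,670 ÷ 6,550 = 40.8%, over the 40% base limit.
Reserves: 14,700 ÷ 1,000 = 14.7 months (meets 3-month minimum)
DTI 40.8% is within the 40%–43% exception band; checking compensating factors.
Override check — reserves: 14.7 mo (ok); score: 798 (ok).
Both compensating conditions met → exception applies.

Approved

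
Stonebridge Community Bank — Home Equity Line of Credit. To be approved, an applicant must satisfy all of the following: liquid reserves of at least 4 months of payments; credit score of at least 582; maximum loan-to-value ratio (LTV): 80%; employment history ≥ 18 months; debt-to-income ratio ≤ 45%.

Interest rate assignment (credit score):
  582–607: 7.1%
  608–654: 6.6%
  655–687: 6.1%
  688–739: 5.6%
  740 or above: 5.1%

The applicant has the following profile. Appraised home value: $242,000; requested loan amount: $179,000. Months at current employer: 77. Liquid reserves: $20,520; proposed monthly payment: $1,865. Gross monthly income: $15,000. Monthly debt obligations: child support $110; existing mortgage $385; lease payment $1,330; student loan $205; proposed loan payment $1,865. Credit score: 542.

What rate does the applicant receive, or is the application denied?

Credit score 542 < 582 (below minimum)
Total monthly debts = (110 + 385 + 1,330 + 205 + 1,865) = 3,895. DTI = 3,895/15,000 = 26% ≤ 45%
LTV: 179,000 ÷ 242,000 = 74%, within 80% cap
Reserves = 20,520/1,865 = 11.0 months ≥ 4
Employment 77 ≥ 18 months
Not all requirements met → denied.

Denied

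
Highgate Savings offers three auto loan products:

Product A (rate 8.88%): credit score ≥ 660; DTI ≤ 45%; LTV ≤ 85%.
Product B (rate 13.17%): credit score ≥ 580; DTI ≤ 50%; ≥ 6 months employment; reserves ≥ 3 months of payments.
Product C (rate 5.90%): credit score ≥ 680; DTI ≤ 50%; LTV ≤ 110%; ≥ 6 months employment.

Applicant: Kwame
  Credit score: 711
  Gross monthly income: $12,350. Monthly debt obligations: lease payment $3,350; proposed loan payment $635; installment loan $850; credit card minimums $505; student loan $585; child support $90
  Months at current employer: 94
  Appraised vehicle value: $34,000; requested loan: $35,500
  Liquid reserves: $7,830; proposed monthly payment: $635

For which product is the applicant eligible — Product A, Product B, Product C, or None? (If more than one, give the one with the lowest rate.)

Total debts = (3,350 + 635 + 850 + 505 + 585 + 90) = 6,015; DTI = 6,015/12,350 = 48.7%.
LTV = 35,500/34,000 = 104.4%.
Reserves = 7,830/635 = 12.3 months.
Product A: score 711 ≥ 660; DTI 48.7% > 45%; LTV 104.4% > 85% → does not qualify.
Product B: score 711 ≥ 580; DTI 48.7% ≤ 50%; employment 94 ≥ 6 mo; reserves 12.3 ≥ 3 mo → qualifies.
Product C: score 711 ≥ 680; DTI 48.7% ≤ 50%; LTV 104.4% ≤ 110%; employment 94 ≥ 6 mo → qualifies.
Qualifying: Product B, Product C. Lowest rate is 5.90% → Product C.

Product C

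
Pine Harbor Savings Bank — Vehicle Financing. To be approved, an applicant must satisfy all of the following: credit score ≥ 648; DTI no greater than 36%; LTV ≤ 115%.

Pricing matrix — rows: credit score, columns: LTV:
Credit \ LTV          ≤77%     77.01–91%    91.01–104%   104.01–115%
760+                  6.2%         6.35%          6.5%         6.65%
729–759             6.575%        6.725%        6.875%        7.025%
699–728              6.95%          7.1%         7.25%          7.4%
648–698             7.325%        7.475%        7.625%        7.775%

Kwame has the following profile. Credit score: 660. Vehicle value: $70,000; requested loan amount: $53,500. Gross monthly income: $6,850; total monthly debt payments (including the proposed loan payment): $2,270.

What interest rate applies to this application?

7.325%

Credit score 660 ≥ 648; Debt-to-income = 2,270/6,850 = 33.1% — meets 36% limit
LTV: 53,500 ÷ 70,000 = 76.4%, within 115% cap
Row: 660 falls in 648–698. Column: 76.4% falls in ≤77%. Rate = 7.325%.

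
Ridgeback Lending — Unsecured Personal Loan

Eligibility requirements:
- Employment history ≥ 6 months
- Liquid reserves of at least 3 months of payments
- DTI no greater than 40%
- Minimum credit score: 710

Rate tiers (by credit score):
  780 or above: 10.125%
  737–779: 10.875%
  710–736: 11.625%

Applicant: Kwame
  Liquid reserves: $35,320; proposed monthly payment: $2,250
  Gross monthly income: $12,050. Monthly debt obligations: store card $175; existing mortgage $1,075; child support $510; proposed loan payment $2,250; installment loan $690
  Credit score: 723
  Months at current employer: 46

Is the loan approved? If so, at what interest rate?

Approved at 11.625%

Credit score 723 ≥ 710 (meets minimum)
Total monthly debts = (175 + 1,075 + 510 + 2,250 + 690) = 4,700. Debt-to-income = 4,700/12,050 = 39% — meets 40% limit
Liquid reserves cover 35,320/2,250 = 15.7 months — ≥ 3 required
Employment 46 ≥ 6 months
All requirements met. Score 723 falls in the 710–736 tier → 11.625%.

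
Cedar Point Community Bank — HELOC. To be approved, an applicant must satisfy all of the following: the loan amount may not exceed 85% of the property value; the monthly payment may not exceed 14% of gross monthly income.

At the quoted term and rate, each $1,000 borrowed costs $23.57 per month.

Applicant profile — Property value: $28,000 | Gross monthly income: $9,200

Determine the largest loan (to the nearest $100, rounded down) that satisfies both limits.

Payment cap: 14% × $9,200 = $1,288/month.
At $23.57 per $1,000, that supports 1,288/23.57 × 1,000 ≈ $54,645 → $54,600.
LTV cap: 85% × $28,000 = $23,800 → $23,800.
Binding constraint: loan-to-value.

$23,800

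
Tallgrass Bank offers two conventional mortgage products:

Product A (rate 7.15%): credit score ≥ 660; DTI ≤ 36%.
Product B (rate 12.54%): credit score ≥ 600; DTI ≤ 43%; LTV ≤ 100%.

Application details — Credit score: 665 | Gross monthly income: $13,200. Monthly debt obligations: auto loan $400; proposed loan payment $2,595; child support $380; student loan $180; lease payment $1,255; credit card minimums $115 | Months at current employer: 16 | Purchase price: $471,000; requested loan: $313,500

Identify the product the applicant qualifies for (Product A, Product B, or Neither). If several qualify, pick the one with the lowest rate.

Total debts = (400 + 2,595 + 380 + 180 + 1,255 + 115) = 4,925; DTI = 4,925/13,200 = 37.3%.
LTV = 313,500/471,000 = 66.6%.
Product A: score 665 ≥ 660; DTI 37.3% > 36% → does not qualify.
Product B: score 665 ≥ 600; DTI 37.3% ≤ 43%; LTV 66.6% ≤ 100% → qualifies.

Product B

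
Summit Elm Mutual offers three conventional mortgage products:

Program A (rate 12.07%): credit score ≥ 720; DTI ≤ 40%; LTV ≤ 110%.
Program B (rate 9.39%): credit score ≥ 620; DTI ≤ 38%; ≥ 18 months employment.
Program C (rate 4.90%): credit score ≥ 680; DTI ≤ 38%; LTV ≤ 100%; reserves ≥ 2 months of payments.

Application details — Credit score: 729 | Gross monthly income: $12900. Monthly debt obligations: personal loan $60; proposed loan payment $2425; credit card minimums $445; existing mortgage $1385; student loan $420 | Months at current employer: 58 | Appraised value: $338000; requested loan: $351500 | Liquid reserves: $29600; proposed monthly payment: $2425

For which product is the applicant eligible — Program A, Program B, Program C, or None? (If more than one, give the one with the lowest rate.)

Total debts = (60 + 2,425 + 445 + 1,385 + 420) = 4,735; DTI = 4,735/12,900 = 36.7%.
LTV = 351,500/338,000 = 104%.
Reserves = 29,600/2,425 = 12.2 months.
Program A: score 729 ≥ 720; DTI 36.7% ≤ 40%; LTV 104% ≤ 110% → qualifies.
Program B: score 729 ≥ 620; DTI 36.7% ≤ 38%; employment 58 ≥ 18 mo → qualifies.
Program C: score 729 ≥ 680; DTI 36.7% ≤ 38%; LTV 104% > 100%; reserves 12.2 ≥ 2 mo → does not qualify.
Qualifying: Program A, Program B. Lowest rate is 9.39% → Program B.

Program B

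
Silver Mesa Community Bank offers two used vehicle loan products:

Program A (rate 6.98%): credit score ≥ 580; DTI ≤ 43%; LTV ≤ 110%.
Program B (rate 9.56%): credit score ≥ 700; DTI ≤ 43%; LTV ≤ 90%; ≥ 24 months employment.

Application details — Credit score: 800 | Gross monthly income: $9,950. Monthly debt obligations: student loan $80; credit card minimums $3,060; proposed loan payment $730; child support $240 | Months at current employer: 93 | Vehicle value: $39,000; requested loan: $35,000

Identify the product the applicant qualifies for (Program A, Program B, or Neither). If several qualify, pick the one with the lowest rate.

Total debts = (80 + 3,060 + 730 + 240) = 4,110; DTI = 4,110/9,950 = 41.3%.
LTV = 35,000/39,000 = 89.7%.
Program A: score 800 ≥ 580; DTI 41.3% ≤ 43%; LTV 89.7% ≤ 110% → qualifies.
Program B: score 800 ≥ 700; DTI 41.3% ≤ 43%; LTV 89.7% ≤ 90%; employment 93 ≥ 24 mo → qualifies.
Qualifying: Program A, Program B. Lowest rate is 6.98% → Program A.

Program A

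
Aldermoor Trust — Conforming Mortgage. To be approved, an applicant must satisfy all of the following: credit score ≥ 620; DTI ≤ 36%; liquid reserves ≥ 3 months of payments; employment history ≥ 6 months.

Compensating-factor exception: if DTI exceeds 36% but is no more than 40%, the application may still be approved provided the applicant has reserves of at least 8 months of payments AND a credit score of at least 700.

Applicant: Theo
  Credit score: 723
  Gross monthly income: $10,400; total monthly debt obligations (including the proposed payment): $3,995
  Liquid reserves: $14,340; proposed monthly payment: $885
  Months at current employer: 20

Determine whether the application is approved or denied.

Credit score 723 ≥ 620 (meets base)
DTI = 3,995/10,400 = 38.4% > 36% — standard DTI limit exceeded.
Liquid reserves cover 14,340/885 = 16.2 months — ≥ 3 required
Employment 20 ≥ 6 months
DTI 38.4% is within the 36%–40% exception band; checking compensating factors.
Override check — reserves: 16.2 mo (ok); score: 723 (ok).
Both override conditions satisfied; DTI exception granted.

Approved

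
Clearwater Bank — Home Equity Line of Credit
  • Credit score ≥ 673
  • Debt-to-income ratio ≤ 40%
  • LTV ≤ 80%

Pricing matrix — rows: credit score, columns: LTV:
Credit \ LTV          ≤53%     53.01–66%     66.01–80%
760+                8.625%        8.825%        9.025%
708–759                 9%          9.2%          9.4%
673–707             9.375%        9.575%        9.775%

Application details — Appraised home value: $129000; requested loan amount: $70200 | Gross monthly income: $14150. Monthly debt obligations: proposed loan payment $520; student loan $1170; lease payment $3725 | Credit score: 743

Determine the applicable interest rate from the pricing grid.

9.2%

Credit score 743 ≥ 673; Total monthly debts = (520 + 1,170 + 3,725) = 5,415. DTI: 5,415 ÷ 14,150 = 38.3%, within the 40% cap
LTV: 70,200 ÷ 129,000 = 54.4%, within 80% cap
Score 743 is in the 708–759 band; LTV 54.4% is in the 53.01–66% band → 9.2%.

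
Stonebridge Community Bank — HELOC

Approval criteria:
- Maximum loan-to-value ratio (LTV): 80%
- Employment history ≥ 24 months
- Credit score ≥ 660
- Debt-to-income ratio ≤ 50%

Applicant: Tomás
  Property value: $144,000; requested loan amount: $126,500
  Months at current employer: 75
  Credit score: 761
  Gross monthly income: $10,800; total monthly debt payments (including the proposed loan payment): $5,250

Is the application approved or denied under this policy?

LTV = 126,500/144,000 = 87.8% > 80%
Employment 75 ≥ 24 months
Credit score 761 ≥ 660 (meets)
DTI = 5,250/10,800 = 48.6% ≤ 50%
Fails on LTV.

Denied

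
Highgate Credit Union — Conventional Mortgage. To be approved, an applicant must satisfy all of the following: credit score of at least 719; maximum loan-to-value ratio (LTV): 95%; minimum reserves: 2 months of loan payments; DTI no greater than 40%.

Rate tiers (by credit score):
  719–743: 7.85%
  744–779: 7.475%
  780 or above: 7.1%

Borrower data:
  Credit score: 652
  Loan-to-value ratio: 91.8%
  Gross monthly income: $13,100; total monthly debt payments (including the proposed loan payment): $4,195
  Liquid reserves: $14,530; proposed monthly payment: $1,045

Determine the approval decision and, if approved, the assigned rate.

Credit score 652 < 719 (below minimum)
Reserves = 14,530/1,045 = 13.9 months ≥ 2
LTV 91.8% — within 95%
DTI = 4,195/13,100 = 32% ≤ 40%
Not all requirements met → denied.

Denied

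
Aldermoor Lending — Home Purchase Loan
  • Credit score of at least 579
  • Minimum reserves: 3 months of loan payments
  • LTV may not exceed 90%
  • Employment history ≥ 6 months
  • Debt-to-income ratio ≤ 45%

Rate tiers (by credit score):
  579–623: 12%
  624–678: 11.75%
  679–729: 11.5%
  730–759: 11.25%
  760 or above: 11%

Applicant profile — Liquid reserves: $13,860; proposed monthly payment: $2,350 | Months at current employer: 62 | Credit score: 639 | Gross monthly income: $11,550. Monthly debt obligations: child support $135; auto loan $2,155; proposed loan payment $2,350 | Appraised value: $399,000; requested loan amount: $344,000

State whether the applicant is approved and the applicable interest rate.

Approved at 11.75%

Credit score 639 ≥ 579 (meets minimum)
Loan-to-value = 344,000/399,000 = 86.2% — pass (90% max)
Employment 62 ≥ 6 months
Total monthly debts = (135 + 2,155 + 2,350) = 4,640. DTI: 4,640 ÷ 11,550 = 40.2%, within the 45% cap
Reserves: 13,860 ÷ 2,350 = 5.9 months (meets 3-month minimum)
All requirements met. Score 639 falls in the 624–678 tier → 11.75%.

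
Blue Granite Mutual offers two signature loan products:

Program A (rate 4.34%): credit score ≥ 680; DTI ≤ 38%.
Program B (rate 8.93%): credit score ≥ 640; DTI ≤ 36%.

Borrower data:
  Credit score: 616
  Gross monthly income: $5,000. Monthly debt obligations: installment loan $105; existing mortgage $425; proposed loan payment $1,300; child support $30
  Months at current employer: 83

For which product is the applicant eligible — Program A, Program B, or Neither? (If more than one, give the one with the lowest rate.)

Total debts = (105 + 425 + 1,300 + 30) = 1,860; DTI = 1,860/5,000 = 37.2%.
Program A: score 616 < 680; DTI 37.2% ≤ 38% → does not qualify.
Program B: score 616 < 640; DTI 37.2% > 36% → does not qualify.

Neither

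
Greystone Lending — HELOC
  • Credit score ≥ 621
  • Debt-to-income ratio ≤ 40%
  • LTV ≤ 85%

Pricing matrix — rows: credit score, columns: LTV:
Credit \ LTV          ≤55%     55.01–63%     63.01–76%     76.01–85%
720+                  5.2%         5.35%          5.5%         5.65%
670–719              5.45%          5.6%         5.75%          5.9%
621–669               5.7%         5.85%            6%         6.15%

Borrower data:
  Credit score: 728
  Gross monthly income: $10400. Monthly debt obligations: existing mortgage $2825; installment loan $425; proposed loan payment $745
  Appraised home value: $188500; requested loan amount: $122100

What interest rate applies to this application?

Credit score 728 ≥ 621; Total monthly debts = (2,825 + 425 + 745) = 3,995. DTI = 3,995/10,400 = 38.4% ≤ 40%
LTV: 122,100 ÷ 188,500 = 64.8%, within 85% cap
Row: 728 falls in 720+. Column: 64.8% falls in 63.01–76%. Rate = 5.5%.

5.5%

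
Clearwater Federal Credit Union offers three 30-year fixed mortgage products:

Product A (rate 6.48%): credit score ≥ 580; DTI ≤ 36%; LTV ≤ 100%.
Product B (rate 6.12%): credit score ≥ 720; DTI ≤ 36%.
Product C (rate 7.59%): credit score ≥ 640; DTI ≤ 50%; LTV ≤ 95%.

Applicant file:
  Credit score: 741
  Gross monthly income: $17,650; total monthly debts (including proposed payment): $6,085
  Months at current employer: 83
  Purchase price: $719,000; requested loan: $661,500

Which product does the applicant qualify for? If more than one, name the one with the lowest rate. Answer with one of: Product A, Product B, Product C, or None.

Product B

DTI = 6,085/17,650 = 34.5%.
LTV = 661,500/719,000 = 92%.
Product A: score 741 ≥ 580; DTI 34.5% ≤ 36%; LTV 92% ≤ 100% → qualifies.
Product B: score 741 ≥ 720; DTI 34.5% ≤ 36% → qualifies.
Product C: score 741 ≥ 640; DTI 34.5% ≤ 50%; LTV 92% ≤ 95% → qualifies.
Qualifying: Product A, Product B, Product C. Lowest rate is 6.12% → Product B.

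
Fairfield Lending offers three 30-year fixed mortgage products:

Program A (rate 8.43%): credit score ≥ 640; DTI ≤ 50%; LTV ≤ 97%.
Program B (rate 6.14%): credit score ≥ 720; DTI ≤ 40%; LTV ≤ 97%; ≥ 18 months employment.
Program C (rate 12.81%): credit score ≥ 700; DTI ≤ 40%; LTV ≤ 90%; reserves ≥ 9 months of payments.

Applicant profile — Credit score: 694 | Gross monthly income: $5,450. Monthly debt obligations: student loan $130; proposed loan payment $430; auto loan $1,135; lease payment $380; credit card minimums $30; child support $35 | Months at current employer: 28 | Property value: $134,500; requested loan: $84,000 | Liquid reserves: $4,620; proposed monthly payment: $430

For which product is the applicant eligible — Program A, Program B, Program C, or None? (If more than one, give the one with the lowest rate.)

Program A

Total debts = (130 + 430 + 1,135 + 380 + 30 + 35) = 2,140; DTI = 2,140/5,450 = 39.3%.
LTV = 84,000/134,500 = 62.5%.
Reserves = 4,620/430 = 10.7 months.
Program A: score 694 ≥ 640; DTI 39.3% ≤ 50%; LTV 62.5% ≤ 97% → qualifies.
Program B: score 694 < 720; DTI 39.3% ≤ 40%; LTV 62.5% ≤ 97%; employment 28 ≥ 18 mo → does not qualify.
Program C: score 694 < 700; DTI 39.3% ≤ 40%; LTV 62.5% ≤ 90%; reserves 10.7 ≥ 9 mo → does not qualify.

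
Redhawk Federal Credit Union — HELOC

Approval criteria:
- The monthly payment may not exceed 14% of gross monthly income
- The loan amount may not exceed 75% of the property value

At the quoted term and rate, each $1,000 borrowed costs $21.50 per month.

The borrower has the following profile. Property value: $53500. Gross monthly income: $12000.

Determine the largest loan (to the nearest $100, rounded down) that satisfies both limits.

Payment cap: 14% × $12,000 = $1,680/month.
At $21.50 per $1,000, that supports 1,680/21.50 × 1,000 ≈ $78,139 → $78,100.
LTV cap: 75% × $53,500 = $40,125 → $40,100.
Binding constraint: loan-to-value.

$40,100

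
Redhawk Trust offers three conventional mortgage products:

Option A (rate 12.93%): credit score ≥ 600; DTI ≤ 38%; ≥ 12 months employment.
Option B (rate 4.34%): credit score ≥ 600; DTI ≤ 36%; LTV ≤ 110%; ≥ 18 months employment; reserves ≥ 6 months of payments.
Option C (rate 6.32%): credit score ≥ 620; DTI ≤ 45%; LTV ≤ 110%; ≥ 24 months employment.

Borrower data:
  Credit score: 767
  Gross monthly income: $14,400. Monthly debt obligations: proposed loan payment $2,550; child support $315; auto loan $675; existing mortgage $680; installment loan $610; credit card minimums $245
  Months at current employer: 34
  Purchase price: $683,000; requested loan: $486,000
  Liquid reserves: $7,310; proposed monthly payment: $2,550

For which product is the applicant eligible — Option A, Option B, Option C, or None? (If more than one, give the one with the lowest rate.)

Total debts = (2,550 + 315 + 675 + 680 + 610 + 245) = 5,075; DTI = 5,075/14,400 = 35.2%.
LTV = 486,000/683,000 = 71.2%.
Reserves = 7,310/2,550 = 2.9 months.
Option A: score 767 ≥ 600; DTI 35.2% ≤ 38%; employment 34 ≥ 12 mo → qualifies.
Option B: score 767 ≥ 600; DTI 35.2% ≤ 36%; LTV 71.2% ≤ 110%; employment 34 ≥ 18 mo; reserves 2.9 < 6 mo → does not qualify.
Option C: score 767 ≥ 620; DTI 35.2% ≤ 45%; LTV 71.2% ≤ 110%; employment 34 ≥ 24 mo → qualifies.
Qualifying: Option A, Option C. Lowest rate is 6.32% → Option C.

Option C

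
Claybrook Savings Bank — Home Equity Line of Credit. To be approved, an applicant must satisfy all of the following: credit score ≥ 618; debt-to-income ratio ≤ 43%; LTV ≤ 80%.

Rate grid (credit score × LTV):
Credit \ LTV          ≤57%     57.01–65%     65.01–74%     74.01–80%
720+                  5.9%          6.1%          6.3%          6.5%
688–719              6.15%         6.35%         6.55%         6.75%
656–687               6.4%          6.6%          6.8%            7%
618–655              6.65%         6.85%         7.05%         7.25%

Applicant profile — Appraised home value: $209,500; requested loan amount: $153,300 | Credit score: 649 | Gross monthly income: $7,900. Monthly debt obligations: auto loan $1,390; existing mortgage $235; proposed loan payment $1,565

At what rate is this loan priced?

7.05%

Credit score 649 ≥ 618; Total monthly debts = (1,390 + 235 + 1,565) = 3,190. Debt-to-income = 3,190/7,900 = 40.4% — meets 43% limit
LTV: 153,300 ÷ 209,500 = 73.2%, within 80% cap
Row: 649 falls in 618–655. Column: 73.2% falls in 65.01–74%. Rate = 7.05%.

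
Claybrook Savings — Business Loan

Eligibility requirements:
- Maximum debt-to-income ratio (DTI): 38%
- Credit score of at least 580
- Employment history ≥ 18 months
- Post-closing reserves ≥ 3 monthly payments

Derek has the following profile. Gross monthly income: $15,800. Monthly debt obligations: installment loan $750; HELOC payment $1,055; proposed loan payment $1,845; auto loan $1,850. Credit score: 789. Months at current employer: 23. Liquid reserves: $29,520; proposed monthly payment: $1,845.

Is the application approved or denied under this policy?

Approved

Total monthly debts = (750 + 1,055 + 1,845 + 1,850) = 5,500. DTI = 5,500/15,800 = 34.8% ≤ 38%
Credit score 789 ≥ 580 (meets)
Employment 23 ≥ 18 months
Liquid reserves cover 29,520/1,845 = 16.0 months — ≥ 3 required
All criteria satisfied.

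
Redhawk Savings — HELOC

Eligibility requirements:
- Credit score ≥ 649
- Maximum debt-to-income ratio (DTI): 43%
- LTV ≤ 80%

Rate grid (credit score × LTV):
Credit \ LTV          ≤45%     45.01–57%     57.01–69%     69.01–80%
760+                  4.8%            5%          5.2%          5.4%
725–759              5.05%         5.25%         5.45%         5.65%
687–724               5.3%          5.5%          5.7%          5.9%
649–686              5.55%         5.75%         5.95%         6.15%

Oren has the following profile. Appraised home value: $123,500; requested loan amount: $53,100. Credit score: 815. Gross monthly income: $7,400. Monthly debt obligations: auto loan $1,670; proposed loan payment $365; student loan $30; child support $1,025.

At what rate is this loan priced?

Credit score 815 ≥ 649; Total monthly debts = (1,670 + 365 + 30 + 1,025) = 3,090. DTI = 3,090/7,400 = 41.8% ≤ 43%
LTV: 53,100 ÷ 123,500 = 43%, within 80% cap
Score 815 is in the 760+ band; LTV 43% is in the ≤45% band → 4.8%.

4.8%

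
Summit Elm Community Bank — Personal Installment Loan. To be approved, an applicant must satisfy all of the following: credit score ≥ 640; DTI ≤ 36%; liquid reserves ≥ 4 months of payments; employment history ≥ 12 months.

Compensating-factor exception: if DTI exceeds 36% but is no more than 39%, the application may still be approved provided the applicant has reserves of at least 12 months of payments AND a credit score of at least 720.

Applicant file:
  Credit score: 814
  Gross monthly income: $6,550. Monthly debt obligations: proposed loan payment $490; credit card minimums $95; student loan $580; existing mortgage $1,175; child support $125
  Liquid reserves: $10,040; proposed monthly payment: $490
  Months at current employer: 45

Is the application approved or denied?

Credit score 814 ≥ 640 (meets base)
Total debts = (490 + 95 + 580 + 1,175 + 125) = 2,465. DTI: 2,465 ÷ 6,550 = 37.6%, over the 36% base limit.
Liquid reserves cover 10,040/490 = 20.5 months — ≥ 4 required
Employment 45 ≥ 12 months
DTI 37.6% is within the 36%–39% exception band; checking compensating factors.
Override check — reserves: 20.5 mo (ok); score: 814 (ok).
Both override conditions satisfied; DTI exception granted.

Approved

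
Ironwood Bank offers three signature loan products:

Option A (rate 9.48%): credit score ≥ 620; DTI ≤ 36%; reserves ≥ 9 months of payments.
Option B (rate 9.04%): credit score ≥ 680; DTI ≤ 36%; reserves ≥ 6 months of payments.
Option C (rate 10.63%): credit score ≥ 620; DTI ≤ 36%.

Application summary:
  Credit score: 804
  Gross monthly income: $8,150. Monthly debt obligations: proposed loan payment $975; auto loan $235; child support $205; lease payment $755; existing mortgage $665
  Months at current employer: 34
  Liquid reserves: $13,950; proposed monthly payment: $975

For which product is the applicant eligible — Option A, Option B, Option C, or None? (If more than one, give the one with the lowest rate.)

Total debts = (975 + 235 + 205 + 755 + 665) = 2,835; DTI = 2,835/8,150 = 34.8%.
Reserves = 13,950/975 = 14.3 months.
Option A: score 804 ≥ 620; DTI 34.8% ≤ 36%; reserves 14.3 ≥ 9 mo → qualifies.
Option B: score 804 ≥ 680; DTI 34.8% ≤ 36%; reserves 14.3 ≥ 6 mo → qualifies.
Option C: score 804 ≥ 620; DTI 34.8% ≤ 36% → qualifies.
Qualifying: Option A, Option B, Option C. Lowest rate is 9.04% → Option B.

Option B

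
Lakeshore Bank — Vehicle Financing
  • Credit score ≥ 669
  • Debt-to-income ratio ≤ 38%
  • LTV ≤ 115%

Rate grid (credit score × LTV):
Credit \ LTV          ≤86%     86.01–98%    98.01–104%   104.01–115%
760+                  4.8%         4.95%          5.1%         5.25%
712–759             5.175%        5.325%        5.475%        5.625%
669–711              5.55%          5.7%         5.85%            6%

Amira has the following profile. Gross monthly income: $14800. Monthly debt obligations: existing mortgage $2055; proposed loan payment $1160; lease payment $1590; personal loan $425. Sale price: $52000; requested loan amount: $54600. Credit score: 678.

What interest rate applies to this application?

6%

Credit score 678 ≥ 669; Total monthly debts = (2,055 + 1,160 + 1,590 + 425) = 5,230. Debt-to-income = 5,230/14,800 = 35.3% — meets 38% limit
LTV: 54,600 ÷ 52,000 = 105%, within 115% cap
Score 678 is in the 669–711 band; LTV 105% is in the 104.01–115% band → 6%.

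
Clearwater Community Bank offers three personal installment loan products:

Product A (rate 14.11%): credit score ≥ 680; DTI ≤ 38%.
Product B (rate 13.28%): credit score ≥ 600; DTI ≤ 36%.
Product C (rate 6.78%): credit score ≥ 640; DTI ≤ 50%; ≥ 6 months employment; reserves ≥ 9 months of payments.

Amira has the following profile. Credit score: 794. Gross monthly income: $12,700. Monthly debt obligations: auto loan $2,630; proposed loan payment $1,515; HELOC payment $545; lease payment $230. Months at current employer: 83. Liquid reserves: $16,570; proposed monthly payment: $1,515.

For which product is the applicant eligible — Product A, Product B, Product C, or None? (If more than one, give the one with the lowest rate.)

Product C

Total debts = (2,630 + 1,515 + 545 + 230) = 4,920; DTI = 4,920/12,700 = 38.7%.
Reserves = 16,570/1,515 = 10.9 months.
Product A: score 794 ≥ 680; DTI 38.7% > 38% → does not qualify.
Product B: score 794 ≥ 600; DTI 38.7% > 36% → does not qualify.
Product C: score 794 ≥ 640; DTI 38.7% ≤ 50%; employment 83 ≥ 6 mo; reserves 10.9 ≥ 9 mo → qualifies.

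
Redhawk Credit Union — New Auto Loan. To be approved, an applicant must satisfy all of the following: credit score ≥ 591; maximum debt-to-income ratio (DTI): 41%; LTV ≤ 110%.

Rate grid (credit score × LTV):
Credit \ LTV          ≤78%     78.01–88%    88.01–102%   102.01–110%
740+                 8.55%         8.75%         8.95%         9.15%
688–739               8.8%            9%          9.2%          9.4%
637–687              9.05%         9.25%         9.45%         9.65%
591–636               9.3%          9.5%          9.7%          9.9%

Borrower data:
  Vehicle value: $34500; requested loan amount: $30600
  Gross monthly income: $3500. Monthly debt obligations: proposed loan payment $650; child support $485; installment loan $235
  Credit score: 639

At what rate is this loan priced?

9.45%

Credit score 639 ≥ 591; Total monthly debts = (650 + 485 + 235) = 1,370. Debt-to-income = 1,370/3,500 = 39.1% — meets 41% limit
LTV = 30,600/34,500 = 88.7% ≤ 110%
Credit 639 → row 637–687; LTV 88.7% → column 88.01–102%. Grid cell → 9.45%.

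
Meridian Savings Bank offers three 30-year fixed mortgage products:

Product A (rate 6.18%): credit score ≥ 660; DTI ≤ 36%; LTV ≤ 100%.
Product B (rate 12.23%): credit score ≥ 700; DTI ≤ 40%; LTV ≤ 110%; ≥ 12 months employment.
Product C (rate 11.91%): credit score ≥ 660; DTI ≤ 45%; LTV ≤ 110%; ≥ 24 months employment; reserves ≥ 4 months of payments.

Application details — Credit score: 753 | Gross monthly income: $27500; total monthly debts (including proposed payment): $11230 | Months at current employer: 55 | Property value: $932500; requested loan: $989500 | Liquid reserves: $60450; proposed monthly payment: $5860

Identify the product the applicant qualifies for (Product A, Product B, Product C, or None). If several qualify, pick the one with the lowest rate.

Product C

DTI = 11,230/27,500 = 40.8%.
LTV = 989,500/932,500 = 106.1%.
Reserves = 60,450/5,860 = 10.3 months.
Product A: score 753 ≥ 660; DTI 40.8% > 36%; LTV 106.1% > 100% → does not qualify.
Product B: score 753 ≥ 700; DTI 40.8% > 40%; LTV 106.1% ≤ 110%; employment 55 ≥ 12 mo → does not qualify.
Product C: score 753 ≥ 660; DTI 40.8% ≤ 45%; LTV 106.1% ≤ 110%; employment 55 ≥ 24 mo; reserves 10.3 ≥ 4 mo → qualifies.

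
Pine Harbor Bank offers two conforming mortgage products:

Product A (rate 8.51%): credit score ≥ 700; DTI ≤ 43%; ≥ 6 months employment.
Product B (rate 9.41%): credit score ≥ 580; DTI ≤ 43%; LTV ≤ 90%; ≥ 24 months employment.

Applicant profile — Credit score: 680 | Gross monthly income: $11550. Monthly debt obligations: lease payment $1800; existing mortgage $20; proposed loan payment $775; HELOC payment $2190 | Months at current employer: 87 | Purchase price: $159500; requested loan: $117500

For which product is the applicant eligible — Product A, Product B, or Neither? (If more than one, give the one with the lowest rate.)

Product B

Total debts = (1,800 + 20 + 775 + 2,190) = 4,785; DTI = 4,785/11,550 = 41.4%.
LTV = 117,500/159,500 = 73.7%.
Product A: score 680 < 700; DTI 41.4% ≤ 43%; employment 87 ≥ 6 mo → does not qualify.
Product B: score 680 ≥ 580; DTI 41.4% ≤ 43%; LTV 73.7% ≤ 90%; employment 87 ≥ 24 mo → qualifies.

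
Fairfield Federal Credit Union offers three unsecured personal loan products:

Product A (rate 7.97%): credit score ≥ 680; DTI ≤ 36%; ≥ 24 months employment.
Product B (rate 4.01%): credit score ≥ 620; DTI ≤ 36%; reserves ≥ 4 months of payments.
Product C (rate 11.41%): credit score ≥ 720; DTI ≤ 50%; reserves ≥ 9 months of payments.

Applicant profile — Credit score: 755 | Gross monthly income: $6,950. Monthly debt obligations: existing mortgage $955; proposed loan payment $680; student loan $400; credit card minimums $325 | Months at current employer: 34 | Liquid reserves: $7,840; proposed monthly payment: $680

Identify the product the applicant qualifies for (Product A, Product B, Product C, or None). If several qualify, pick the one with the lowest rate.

Product B

Total debts = (955 + 680 + 400 + 325) = 2,360; DTI = 2,360/6,950 = 34%.
Reserves = 7,840/680 = 11.5 months.
Product A: score 755 ≥ 680; DTI 34% ≤ 36%; employment 34 ≥ 24 mo → qualifies.
Product B: score 755 ≥ 620; DTI 34% ≤ 36%; reserves 11.5 ≥ 4 mo → qualifies.
Product C: score 755 ≥ 720; DTI 34% ≤ 50%; reserves 11.5 ≥ 9 mo → qualifies.
Qualifying: Product A, Product B, Product C. Lowest rate is 4.01% → Product B.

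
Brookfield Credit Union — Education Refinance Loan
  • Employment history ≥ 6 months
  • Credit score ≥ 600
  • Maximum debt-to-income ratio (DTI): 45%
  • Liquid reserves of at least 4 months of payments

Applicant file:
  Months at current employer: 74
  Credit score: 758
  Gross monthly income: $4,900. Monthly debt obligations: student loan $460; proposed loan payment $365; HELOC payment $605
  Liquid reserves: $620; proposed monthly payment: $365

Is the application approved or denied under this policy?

Denied

Employment 74 ≥ 6 months
Credit score 758 ≥ 600 (meets)
Total monthly debts = (460 + 365 + 605) = 1,430. DTI: 1,430 ÷ 4,900 = 29.2%, within the 45% cap
Reserves = 620/365 = 1.7 months < 4
Fails on reserves.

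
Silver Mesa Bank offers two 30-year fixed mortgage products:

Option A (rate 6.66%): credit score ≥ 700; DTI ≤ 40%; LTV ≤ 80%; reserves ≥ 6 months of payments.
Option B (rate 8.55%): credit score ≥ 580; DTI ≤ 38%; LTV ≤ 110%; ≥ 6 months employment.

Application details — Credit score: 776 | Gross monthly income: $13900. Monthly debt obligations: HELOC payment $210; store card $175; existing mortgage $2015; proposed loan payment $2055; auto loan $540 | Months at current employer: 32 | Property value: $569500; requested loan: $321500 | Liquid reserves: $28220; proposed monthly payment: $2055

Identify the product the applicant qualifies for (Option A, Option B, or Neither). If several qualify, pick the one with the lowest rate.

Total debts = (210 + 175 + 2,015 + 2,055 + 540) = 4,995; DTI = 4,995/13,900 = 35.9%.
LTV = 321,500/569,500 = 56.5%.
Reserves = 28,220/2,055 = 13.7 months.
Option A: score 776 ≥ 700; DTI 35.9% ≤ 40%; LTV 56.5% ≤ 80%; reserves 13.7 ≥ 6 mo → qualifies.
Option B: score 776 ≥ 580; DTI 35.9% ≤ 38%; LTV 56.5% ≤ 110%; employment 32 ≥ 6 mo → qualifies.
Qualifying: Option A, Option B. Lowest rate is 6.66% → Option A.

Option A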